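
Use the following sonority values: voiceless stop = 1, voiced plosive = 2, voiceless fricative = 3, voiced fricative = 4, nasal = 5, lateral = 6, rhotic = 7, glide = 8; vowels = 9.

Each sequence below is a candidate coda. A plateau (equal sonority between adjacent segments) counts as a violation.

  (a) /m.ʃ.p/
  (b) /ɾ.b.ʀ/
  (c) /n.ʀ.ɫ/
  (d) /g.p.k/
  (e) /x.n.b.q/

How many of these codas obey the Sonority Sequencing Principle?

(a) /m.ʃ.p/: profile 5-3-1 — obeys.
(b) /ɾ.b.ʀ/: profile 7-2-7 — violates.
(c) /n.ʀ.ɫ/: profile 5-7-6 — violates.
(d) /g.p.k/: profile 2-1-1 — violates.
(e) /x.n.b.q/: profile 3-5-2-1 — violates.

1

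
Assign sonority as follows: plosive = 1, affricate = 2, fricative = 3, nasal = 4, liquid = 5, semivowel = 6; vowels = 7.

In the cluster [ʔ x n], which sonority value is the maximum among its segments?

4

/ʔ/ — plosive, sonority 1.
/x/ — fricative, sonority 3.
/n/ — nasal, sonority 4.
The maximum is 4.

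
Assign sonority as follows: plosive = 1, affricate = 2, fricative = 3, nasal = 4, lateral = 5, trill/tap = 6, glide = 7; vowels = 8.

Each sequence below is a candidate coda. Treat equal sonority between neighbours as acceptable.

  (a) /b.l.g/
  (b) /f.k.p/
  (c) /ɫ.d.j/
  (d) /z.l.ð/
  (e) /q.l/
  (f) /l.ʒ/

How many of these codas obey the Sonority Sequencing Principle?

(a) sonority 1-5-1: ill-formed.
(b) sonority 3-1-1: well-formed.
(c) sonority 5-1-7: ill-formed.
(d) sonority 3-5-3: ill-formed.
(e) sonority 1-5: ill-formed.
(f) sonority 5-3: well-formed.

2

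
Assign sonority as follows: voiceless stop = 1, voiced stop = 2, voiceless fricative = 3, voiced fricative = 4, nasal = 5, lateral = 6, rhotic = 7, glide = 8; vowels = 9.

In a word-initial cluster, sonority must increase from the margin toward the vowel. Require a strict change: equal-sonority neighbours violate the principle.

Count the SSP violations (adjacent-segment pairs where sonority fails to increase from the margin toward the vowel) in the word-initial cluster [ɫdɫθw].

/ɫ/: lateral = 6.
/d/: voiced stop = 2.
/ɫ/: lateral = 6.
/θ/: voiceless fricative = 3.
/w/: glide = 8.
/ɫ/→/d/: 6→2 (does not rise) — violation.
/d/→/ɫ/: 2→6 (rises) — ok.
/ɫ/→/θ/: 6→3 (does not rise) — violation.
/θ/→/w/: 3→8 (rises) — ok.

2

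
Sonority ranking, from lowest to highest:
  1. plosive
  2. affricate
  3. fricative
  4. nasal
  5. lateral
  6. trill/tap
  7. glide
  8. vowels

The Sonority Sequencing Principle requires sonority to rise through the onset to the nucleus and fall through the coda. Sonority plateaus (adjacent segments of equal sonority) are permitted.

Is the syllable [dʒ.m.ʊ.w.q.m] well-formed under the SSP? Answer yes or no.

no

Onset: /dʒ/ is an affricate (sonority 2), /m/ is a nasal (sonority 4); then the nucleus /ʊ/ (sonority 8).
Onset profile 2-4-8 — rises to the nucleus.
Coda: /w/ is a glide (sonority 7), /q/ is a plosive (sonority 1), /m/ is a nasal (sonority 4).
Coda profile 8-7-1-4 — does not fall throughout.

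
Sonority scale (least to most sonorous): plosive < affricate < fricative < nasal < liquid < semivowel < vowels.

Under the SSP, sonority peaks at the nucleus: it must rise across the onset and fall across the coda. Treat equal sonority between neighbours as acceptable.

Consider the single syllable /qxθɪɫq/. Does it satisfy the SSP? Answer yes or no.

Onset: /q/ is a plosive (sonority 1), /x/ is a fricative (sonority 3), /θ/ is a fricative (sonority 3); then the nucleus /ɪ/ (sonority 7).
Onset profile 1-3-3-7 — rises to the nucleus.
Coda: /ɫ/ is a liquid (sonority 5), /q/ is a plosive (sonority 1).
Coda profile 7-5-1 — falls from the nucleus.

yes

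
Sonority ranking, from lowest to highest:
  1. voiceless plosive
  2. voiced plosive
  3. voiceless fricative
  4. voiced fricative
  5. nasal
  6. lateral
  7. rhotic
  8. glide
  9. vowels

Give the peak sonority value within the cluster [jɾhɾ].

/j/: glide = 8.
/ɾ/: rhotic = 7.
/h/: voiceless fricative = 3.
/ɾ/: rhotic = 7.
The maximum is 8.

8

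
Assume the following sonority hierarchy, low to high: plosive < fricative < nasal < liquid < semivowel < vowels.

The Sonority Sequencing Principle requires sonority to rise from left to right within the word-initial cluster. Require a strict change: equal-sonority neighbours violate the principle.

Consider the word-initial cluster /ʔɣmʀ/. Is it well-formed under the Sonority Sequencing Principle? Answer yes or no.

/ʔ/ — plosive, sonority 1.
/ɣ/ — fricative, sonority 2.
/m/ — nasal, sonority 3.
/ʀ/ — liquid, sonority 4.
The profile 1-2-3-4 strictly rises, so the word-initial cluster satisfies the SSP.

yes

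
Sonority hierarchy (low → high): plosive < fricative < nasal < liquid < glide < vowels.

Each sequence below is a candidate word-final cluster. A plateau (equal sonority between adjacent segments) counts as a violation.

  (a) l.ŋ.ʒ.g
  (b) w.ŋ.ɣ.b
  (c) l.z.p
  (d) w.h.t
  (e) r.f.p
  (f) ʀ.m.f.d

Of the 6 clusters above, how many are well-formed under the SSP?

(a) 4-3-2-1 → obeys
(b) 5-3-2-1 → obeys
(c) 4-2-1 → obeys
(d) 5-2-1 → obeys
(e) 4-2-1 → obeys
(f) 4-3-2-1 → obeys

6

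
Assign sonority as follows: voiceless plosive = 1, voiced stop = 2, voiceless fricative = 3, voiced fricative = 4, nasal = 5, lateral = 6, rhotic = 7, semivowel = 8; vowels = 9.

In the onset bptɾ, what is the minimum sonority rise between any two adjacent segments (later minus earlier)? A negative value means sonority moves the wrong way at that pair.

-1

/b/ — voiced stop, sonority 2.
/p/ — voiceless plosive, sonority 1.
/t/ — voiceless plosive, sonority 1.
/ɾ/ — rhotic, sonority 7.
/b/→/p/: change -1.
/p/→/t/: change +0.
/t/→/ɾ/: change +6.
Minimum = -1.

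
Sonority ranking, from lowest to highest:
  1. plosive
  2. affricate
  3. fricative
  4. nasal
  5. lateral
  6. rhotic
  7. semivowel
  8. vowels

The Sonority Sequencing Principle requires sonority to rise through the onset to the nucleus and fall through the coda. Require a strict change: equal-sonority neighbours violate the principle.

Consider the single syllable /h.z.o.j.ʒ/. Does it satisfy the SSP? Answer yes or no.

Onset: /h/ is a fricative (sonority 3), /z/ is a fricative (sonority 3); then the nucleus /o/ (sonority 8).
Onset profile 3-3-8 — does not strictly rise throughout.
Coda: /j/ is a semivowel (sonority 7), /ʒ/ is a fricative (sonority 3).
Coda profile 8-7-3 — falls from the nucleus.

no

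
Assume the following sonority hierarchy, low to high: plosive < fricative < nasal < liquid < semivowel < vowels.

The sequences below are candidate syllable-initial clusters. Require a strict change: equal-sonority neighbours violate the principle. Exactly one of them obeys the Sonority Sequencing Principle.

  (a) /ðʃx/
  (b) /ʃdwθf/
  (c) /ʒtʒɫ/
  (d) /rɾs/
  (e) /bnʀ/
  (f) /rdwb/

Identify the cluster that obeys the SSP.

(a) sonority 2-2-2: ill-formed.
(b) sonority 2-1-5-2-2: ill-formed.
(c) sonority 2-1-2-4: ill-formed.
(d) sonority 4-4-2: ill-formed.
(e) sonority 1-3-4: well-formed.
(f) sonority 4-1-5-1: ill-formed.

e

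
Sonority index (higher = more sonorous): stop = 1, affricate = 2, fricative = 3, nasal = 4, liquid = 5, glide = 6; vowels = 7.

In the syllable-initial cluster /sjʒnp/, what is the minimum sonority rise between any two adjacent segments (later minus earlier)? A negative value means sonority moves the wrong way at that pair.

-3

/s/: fricative = 3.
/j/: glide = 6.
/ʒ/: fricative = 3.
/n/: nasal = 4.
/p/: stop = 1.
/s/→/j/: change +3.
/j/→/ʒ/: change -3.
/ʒ/→/n/: change +1.
/n/→/p/: change -3.
Minimum = -3.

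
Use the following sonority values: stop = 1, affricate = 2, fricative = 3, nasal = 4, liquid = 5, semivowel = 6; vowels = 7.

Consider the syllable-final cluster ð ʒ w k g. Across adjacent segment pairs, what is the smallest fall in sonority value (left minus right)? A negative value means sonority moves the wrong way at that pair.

-3

/ð/: fricative = 3.
/ʒ/: fricative = 3.
/w/: semivowel = 6.
/k/: stop = 1.
/g/: stop = 1.
/ð/→/ʒ/: change +0.
/ʒ/→/w/: change -3.
/w/→/k/: change +5.
/k/→/g/: change +0.
Minimum = -3.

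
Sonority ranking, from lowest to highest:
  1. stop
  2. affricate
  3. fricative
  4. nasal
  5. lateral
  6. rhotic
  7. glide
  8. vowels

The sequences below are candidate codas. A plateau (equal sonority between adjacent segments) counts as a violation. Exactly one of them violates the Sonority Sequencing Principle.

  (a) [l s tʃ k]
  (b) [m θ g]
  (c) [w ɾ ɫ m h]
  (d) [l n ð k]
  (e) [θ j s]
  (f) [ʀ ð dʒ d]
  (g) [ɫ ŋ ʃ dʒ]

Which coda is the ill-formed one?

e

(a) 5-3-2-1 → obeys
(b) 4-3-1 → obeys
(c) 7-6-5-4-3 → obeys
(d) 5-4-3-1 → obeys
(e) 3-7-3 → violates
(f) 6-3-2-1 → obeys
(g) 5-4-3-2 → obeys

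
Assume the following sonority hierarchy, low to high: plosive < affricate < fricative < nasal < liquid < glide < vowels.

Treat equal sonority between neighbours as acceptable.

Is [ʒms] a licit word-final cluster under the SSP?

no

/ʒ/: fricative = 3.
/m/: nasal = 4.
/s/: fricative = 3.
The profile is 3-4-3. Between /ʒ/ (3) and /m/ (4) sonority does not fall, so the cluster violates the SSP.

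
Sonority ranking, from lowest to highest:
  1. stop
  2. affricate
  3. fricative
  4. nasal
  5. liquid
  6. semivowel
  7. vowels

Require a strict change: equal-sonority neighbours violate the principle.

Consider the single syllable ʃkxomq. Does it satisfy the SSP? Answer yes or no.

Onset: /ʃ/ is a fricative (sonority 3), /k/ is a stop (sonority 1), /x/ is a fricative (sonority 3); then the nucleus /o/ (sonority 7).
Onset profile 3-1-3-7 — does not strictly rise throughout.
Coda: /m/ is a nasal (sonority 4), /q/ is a stop (sonority 1).
Coda profile 7-4-1 — falls from the nucleus.

no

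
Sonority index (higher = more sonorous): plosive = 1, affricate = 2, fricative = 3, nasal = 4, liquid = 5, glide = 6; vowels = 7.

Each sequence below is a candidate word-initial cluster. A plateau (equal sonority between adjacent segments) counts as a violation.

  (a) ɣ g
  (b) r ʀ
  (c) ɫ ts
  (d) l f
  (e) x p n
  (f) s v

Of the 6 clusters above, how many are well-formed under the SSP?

0

(a) 3-1 → violates
(b) 5-5 → violates
(c) 5-2 → violates
(d) 5-3 → violates
(e) 3-1-4 → violates
(f) 3-3 → violates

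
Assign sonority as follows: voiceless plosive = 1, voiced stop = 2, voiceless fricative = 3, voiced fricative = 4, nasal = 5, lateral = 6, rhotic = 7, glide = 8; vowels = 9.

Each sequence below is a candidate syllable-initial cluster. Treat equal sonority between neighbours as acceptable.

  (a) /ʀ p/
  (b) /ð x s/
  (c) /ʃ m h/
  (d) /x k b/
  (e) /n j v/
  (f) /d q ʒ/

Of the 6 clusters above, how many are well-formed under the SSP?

0

(a) /ʀ p/: profile 7-1 — violates.
(b) /ð x s/: profile 4-3-3 — violates.
(c) /ʃ m h/: profile 3-5-3 — violates.
(d) /x k b/: profile 3-1-2 — violates.
(e) /n j v/: profile 5-8-4 — violates.
(f) /d q ʒ/: profile 2-1-4 — violates.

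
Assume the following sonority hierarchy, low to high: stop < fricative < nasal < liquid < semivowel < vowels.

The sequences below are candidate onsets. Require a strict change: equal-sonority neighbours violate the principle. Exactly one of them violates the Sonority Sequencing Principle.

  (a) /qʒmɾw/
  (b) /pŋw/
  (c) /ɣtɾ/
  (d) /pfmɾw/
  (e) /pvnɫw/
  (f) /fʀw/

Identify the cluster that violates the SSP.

c

(a) /qʒmɾw/: profile 1-2-3-4-5 — obeys.
(b) /pŋw/: profile 1-3-5 — obeys.
(c) /ɣtɾ/: profile 2-1-4 — violates.
(d) /pfmɾw/: profile 1-2-3-4-5 — obeys.
(e) /pvnɫw/: profile 1-2-3-4-5 — obeys.
(f) /fʀw/: profile 2-4-5 — obeys.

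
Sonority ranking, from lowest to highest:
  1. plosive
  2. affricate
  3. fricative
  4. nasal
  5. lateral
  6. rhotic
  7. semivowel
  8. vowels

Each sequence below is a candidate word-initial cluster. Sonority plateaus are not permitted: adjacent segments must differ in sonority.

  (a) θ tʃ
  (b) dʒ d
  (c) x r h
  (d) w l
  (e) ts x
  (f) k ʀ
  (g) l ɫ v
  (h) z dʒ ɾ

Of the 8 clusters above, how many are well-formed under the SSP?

2

(a) 3-2 → violates
(b) 2-1 → violates
(c) 3-6-3 → violates
(d) 7-5 → violates
(e) 2-3 → obeys
(f) 1-6 → obeys
(g) 5-5-3 → violates
(h) 3-2-6 → violates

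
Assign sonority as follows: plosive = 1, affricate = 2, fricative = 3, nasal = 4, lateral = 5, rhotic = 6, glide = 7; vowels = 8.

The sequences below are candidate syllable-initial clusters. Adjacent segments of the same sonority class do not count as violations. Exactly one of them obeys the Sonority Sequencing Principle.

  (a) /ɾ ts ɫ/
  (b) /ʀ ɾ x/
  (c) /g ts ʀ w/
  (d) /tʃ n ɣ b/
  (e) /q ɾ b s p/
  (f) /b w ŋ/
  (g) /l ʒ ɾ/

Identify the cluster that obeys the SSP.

c

(a) sonority 6-2-5: ill-formed.
(b) sonority 6-6-3: ill-formed.
(c) sonority 1-2-6-7: well-formed.
(d) sonority 2-4-3-1: ill-formed.
(e) sonority 1-6-1-3-1: ill-formed.
(f) sonority 1-7-4: ill-formed.
(g) sonority 5-3-6: ill-formed.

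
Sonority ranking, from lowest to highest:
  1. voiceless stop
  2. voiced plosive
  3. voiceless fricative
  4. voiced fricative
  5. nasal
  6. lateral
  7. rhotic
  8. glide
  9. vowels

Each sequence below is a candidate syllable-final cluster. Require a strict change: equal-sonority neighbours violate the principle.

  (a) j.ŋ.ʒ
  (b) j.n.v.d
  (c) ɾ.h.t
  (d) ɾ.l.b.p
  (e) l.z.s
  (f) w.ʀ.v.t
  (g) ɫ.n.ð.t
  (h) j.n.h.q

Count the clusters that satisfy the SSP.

8

(a) sonority 8-5-4: well-formed.
(b) sonority 8-5-4-2: well-formed.
(c) sonority 7-3-1: well-formed.
(d) sonority 7-6-2-1: well-formed.
(e) sonority 6-4-3: well-formed.
(f) sonority 8-7-4-1: well-formed.
(g) sonority 6-5-4-1: well-formed.
(h) sonority 8-5-3-1: well-formed.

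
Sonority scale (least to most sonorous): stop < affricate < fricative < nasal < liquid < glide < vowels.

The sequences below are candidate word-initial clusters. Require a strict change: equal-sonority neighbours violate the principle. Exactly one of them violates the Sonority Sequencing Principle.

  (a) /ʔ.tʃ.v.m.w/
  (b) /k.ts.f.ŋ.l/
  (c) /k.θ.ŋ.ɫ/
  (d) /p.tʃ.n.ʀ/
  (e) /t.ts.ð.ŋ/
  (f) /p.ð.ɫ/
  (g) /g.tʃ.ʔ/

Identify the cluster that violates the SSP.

(a) 1-2-3-4-6 → obeys
(b) 1-2-3-4-5 → obeys
(c) 1-3-4-5 → obeys
(d) 1-2-4-5 → obeys
(e) 1-2-3-4 → obeys
(f) 1-3-5 → obeys
(g) 1-2-1 → violates

g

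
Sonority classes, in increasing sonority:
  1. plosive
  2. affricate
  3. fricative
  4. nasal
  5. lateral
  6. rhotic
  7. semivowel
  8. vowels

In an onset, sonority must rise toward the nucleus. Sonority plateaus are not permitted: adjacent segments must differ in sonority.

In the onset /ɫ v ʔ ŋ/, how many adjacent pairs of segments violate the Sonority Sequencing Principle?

2

/ɫ/ is a lateral (sonority 5).
/v/ is a fricative (sonority 3).
/ʔ/ is a plosive (sonority 1).
/ŋ/ is a nasal (sonority 4).
/ɫ/→/v/: 5→3 (does not rise) — violation.
/v/→/ʔ/: 3→1 (does not rise) — violation.
/ʔ/→/ŋ/: 1→4 (rises) — ok.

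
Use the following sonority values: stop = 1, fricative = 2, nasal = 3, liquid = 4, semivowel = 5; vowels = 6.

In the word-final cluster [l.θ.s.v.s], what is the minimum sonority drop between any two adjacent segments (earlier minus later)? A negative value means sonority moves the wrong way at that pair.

0

/l/ — liquid, sonority 4.
/θ/ — fricative, sonority 2.
/s/ — fricative, sonority 2.
/v/ — fricative, sonority 2.
/s/ — fricative, sonority 2.
/l/→/θ/: change +2.
/θ/→/s/: change +0.
/s/→/v/: change +0.
/v/→/s/: change +0.
Minimum = 0.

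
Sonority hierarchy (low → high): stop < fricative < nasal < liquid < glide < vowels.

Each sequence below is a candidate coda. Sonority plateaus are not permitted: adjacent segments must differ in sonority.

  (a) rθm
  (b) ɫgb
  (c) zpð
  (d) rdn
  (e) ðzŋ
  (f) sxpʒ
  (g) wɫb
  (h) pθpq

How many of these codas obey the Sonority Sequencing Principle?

1

(a) rθm: profile 4-2-3 — violates.
(b) ɫgb: profile 4-1-1 — violates.
(c) zpð: profile 2-1-2 — violates.
(d) rdn: profile 4-1-3 — violates.
(e) ðzŋ: profile 2-2-3 — violates.
(f) sxpʒ: profile 2-2-1-2 — violates.
(g) wɫb: profile 5-4-1 — obeys.
(h) pθpq: profile 1-2-1-1 — violates.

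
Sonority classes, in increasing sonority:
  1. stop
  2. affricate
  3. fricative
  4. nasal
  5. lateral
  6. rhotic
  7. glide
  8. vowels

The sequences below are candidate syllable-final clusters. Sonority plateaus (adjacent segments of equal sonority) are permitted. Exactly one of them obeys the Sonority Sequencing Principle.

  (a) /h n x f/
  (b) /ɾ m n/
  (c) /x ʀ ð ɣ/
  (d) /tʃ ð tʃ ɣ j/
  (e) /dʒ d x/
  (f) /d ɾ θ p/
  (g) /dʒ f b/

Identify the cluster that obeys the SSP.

(a) sonority 3-4-3-3: ill-formed.
(b) sonority 6-4-4: well-formed.
(c) sonority 3-6-3-3: ill-formed.
(d) sonority 2-3-2-3-7: ill-formed.
(e) sonority 2-1-3: ill-formed.
(f) sonority 1-6-3-1: ill-formed.
(g) sonority 2-3-1: ill-formed.

b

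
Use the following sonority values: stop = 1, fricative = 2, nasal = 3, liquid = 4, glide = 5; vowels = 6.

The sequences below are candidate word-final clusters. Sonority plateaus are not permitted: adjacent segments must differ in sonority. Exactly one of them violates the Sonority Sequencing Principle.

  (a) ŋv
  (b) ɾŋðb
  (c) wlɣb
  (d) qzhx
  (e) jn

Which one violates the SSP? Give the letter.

(a) 3-2 → obeys
(b) 4-3-2-1 → obeys
(c) 5-4-2-1 → obeys
(d) 1-2-2-2 → violates
(e) 5-3 → obeys

d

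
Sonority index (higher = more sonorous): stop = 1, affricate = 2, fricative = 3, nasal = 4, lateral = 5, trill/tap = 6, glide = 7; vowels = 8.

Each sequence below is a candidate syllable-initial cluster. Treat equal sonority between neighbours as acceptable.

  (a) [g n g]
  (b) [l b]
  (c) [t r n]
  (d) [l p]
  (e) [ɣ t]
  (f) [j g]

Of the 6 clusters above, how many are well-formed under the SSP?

0

(a) [g n g]: profile 1-4-1 — violates.
(b) [l b]: profile 5-1 — violates.
(c) [t r n]: profile 1-6-4 — violates.
(d) [l p]: profile 5-1 — violates.
(e) [ɣ t]: profile 3-1 — violates.
(f) [j g]: profile 7-1 — violates.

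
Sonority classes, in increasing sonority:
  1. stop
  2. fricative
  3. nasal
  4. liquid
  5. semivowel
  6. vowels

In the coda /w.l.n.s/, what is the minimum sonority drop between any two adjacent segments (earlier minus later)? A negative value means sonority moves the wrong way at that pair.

1

/w/: semivowel = 5.
/l/: liquid = 4.
/n/: nasal = 3.
/s/: fricative = 2.
/w/→/l/: change +1.
/l/→/n/: change +1.
/n/→/s/: change +1.
Minimum = 1.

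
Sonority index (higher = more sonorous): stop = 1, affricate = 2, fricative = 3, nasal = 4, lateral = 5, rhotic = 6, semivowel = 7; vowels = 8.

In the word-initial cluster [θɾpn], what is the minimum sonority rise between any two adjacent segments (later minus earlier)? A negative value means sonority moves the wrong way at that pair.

-5

/θ/ is a fricative (sonority 3).
/ɾ/ is a rhotic (sonority 6).
/p/ is a stop (sonority 1).
/n/ is a nasal (sonority 4).
/θ/→/ɾ/: change +3.
/ɾ/→/p/: change -5.
/p/→/n/: change +3.
Minimum = -5.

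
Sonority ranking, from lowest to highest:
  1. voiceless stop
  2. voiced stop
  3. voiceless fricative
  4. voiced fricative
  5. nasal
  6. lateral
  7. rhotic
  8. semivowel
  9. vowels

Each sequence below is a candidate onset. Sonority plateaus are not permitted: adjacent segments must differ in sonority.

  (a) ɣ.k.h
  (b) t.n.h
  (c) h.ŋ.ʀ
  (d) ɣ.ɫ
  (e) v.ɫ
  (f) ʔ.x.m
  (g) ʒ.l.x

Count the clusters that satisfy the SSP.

(a) sonority 4-1-3: ill-formed.
(b) sonority 1-5-3: ill-formed.
(c) sonority 3-5-7: well-formed.
(d) sonority 4-6: well-formed.
(e) sonority 4-6: well-formed.
(f) sonority 1-3-5: well-formed.
(g) sonority 4-6-3: ill-formed.

4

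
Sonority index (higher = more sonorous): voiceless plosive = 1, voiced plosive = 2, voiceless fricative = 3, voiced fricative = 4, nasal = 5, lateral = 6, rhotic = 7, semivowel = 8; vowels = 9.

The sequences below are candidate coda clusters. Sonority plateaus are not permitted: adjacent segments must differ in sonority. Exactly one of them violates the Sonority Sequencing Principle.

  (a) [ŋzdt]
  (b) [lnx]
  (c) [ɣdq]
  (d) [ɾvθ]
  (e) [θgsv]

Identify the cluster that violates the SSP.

e

(a) 5-4-2-1 → obeys
(b) 6-5-3 → obeys
(c) 4-2-1 → obeys
(d) 7-4-3 → obeys
(e) 3-2-3-4 → violates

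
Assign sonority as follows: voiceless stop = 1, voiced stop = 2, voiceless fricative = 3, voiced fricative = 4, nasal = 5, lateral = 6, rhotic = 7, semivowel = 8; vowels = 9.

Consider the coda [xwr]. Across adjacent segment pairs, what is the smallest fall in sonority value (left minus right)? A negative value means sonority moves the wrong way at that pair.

/x/ — voiceless fricative, sonority 3.
/w/ — semivowel, sonority 8.
/r/ — rhotic, sonority 7.
/x/→/w/: change -5.
/w/→/r/: change +1.
Minimum = -5.

-5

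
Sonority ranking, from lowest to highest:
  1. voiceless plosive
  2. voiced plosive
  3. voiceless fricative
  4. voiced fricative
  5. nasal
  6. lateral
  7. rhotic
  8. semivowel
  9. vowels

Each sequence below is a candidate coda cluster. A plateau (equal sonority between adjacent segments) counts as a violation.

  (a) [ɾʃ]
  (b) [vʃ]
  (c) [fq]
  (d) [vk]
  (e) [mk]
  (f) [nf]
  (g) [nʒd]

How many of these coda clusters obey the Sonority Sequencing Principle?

7

(a) sonority 7-3: well-formed.
(b) sonority 4-3: well-formed.
(c) sonority 3-1: well-formed.
(d) sonority 4-1: well-formed.
(e) sonority 5-1: well-formed.
(f) sonority 5-3: well-formed.
(g) sonority 5-4-2: well-formed.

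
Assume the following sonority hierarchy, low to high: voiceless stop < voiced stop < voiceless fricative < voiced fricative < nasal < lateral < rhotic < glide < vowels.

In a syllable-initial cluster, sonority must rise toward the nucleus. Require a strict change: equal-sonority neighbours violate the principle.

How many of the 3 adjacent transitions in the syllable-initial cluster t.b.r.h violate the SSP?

1

/t/: voiceless stop = 1.
/b/: voiced stop = 2.
/r/: rhotic = 7.
/h/: voiceless fricative = 3.
/t/→/b/: 1→2 (rises) — ok.
/b/→/r/: 2→7 (rises) — ok.
/r/→/h/: 7→3 (does not rise) — violation.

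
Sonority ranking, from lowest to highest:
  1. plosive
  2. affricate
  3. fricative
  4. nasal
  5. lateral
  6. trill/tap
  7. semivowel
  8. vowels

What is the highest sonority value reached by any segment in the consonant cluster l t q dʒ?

5

/l/ — lateral, sonority 5.
/t/ — plosive, sonority 1.
/q/ — plosive, sonority 1.
/dʒ/ — affricate, sonority 2.
The maximum is 5.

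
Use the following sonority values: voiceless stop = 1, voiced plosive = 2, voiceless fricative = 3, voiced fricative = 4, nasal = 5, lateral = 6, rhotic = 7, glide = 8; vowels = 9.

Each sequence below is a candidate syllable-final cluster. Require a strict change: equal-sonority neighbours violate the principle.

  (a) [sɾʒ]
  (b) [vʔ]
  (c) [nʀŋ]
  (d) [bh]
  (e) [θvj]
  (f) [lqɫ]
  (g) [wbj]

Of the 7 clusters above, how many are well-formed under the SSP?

(a) sonority 3-7-4: ill-formed.
(b) sonority 4-1: well-formed.
(c) sonority 5-7-5: ill-formed.
(d) sonority 2-3: ill-formed.
(e) sonority 3-4-8: ill-formed.
(f) sonority 6-1-6: ill-formed.
(g) sonority 8-2-8: ill-formed.

1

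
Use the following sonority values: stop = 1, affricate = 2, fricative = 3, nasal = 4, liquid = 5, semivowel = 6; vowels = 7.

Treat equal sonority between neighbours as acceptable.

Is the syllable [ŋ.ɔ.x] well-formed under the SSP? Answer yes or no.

yes

Onset: /ŋ/ is a nasal (sonority 4); then the nucleus /ɔ/ (sonority 7).
Onset profile 4-7 — rises to the nucleus.
Coda: /x/ is a fricative (sonority 3).
Coda profile 7-3 — falls from the nucleus.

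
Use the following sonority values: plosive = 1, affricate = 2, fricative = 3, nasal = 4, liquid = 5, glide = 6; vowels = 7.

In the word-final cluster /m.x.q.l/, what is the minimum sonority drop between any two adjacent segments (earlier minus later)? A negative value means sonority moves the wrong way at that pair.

/m/ — nasal, sonority 4.
/x/ — fricative, sonority 3.
/q/ — plosive, sonority 1.
/l/ — liquid, sonority 5.
/m/→/x/: change +1.
/x/→/q/: change +2.
/q/→/l/: change -4.
Minimum = -4.

-4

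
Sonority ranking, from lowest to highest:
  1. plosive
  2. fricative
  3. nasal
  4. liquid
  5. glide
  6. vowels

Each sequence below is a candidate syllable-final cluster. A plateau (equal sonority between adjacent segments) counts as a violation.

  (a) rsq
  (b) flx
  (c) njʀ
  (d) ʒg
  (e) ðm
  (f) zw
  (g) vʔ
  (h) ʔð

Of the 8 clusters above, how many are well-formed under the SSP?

3

(a) rsq: profile 4-2-1 — obeys.
(b) flx: profile 2-4-2 — violates.
(c) njʀ: profile 3-5-4 — violates.
(d) ʒg: profile 2-1 — obeys.
(e) ðm: profile 2-3 — violates.
(f) zw: profile 2-5 — violates.
(g) vʔ: profile 2-1 — obeys.
(h) ʔð: profile 1-2 — violates.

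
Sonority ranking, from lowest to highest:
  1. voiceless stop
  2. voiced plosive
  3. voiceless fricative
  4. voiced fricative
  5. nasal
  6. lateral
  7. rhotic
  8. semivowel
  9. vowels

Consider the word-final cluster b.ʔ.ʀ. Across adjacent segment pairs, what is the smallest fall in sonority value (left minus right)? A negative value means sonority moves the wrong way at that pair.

-6

/b/: voiced plosive = 2.
/ʔ/: voiceless stop = 1.
/ʀ/: rhotic = 7.
/b/→/ʔ/: change +1.
/ʔ/→/ʀ/: change -6.
Minimum = -6.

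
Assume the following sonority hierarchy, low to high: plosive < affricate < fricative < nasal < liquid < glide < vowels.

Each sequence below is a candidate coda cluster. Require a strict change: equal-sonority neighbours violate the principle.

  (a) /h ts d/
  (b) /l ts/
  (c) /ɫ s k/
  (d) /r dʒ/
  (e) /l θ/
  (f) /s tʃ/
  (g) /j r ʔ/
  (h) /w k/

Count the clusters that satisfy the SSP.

(a) sonority 3-2-1: well-formed.
(b) sonority 5-2: well-formed.
(c) sonority 5-3-1: well-formed.
(d) sonority 5-2: well-formed.
(e) sonority 5-3: well-formed.
(f) sonority 3-2: well-formed.
(g) sonority 6-5-1: well-formed.
(h) sonority 6-1: well-formed.

8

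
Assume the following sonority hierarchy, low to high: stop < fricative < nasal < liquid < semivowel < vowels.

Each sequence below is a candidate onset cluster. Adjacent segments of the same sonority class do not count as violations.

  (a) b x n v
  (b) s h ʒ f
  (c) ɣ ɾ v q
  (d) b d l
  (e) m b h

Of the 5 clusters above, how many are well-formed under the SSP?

(a) 1-2-3-2 → violates
(b) 2-2-2-2 → obeys
(c) 2-4-2-1 → violates
(d) 1-1-4 → obeys
(e) 3-1-2 → violates

2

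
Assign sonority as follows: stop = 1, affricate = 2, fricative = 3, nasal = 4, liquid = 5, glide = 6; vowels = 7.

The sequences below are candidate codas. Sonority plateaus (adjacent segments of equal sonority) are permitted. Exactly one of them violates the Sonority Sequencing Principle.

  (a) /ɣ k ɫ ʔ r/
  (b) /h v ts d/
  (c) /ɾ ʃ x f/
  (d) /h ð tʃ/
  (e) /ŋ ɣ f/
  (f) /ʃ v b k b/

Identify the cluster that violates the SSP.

(a) sonority 3-1-5-1-5: ill-formed.
(b) sonority 3-3-2-1: well-formed.
(c) sonority 5-3-3-3: well-formed.
(d) sonority 3-3-2: well-formed.
(e) sonority 4-3-3: well-formed.
(f) sonority 3-3-1-1-1: well-formed.

a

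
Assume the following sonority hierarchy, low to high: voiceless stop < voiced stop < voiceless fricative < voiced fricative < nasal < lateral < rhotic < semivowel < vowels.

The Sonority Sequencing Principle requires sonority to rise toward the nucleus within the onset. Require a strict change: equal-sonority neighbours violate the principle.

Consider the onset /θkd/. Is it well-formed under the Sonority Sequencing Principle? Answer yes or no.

/θ/: voiceless fricative = 3.
/k/: voiceless stop = 1.
/d/: voiced stop = 2.
The profile is 3-1-2. Between /θ/ (3) and /k/ (1) sonority does not rise, so the cluster violates the SSP.

no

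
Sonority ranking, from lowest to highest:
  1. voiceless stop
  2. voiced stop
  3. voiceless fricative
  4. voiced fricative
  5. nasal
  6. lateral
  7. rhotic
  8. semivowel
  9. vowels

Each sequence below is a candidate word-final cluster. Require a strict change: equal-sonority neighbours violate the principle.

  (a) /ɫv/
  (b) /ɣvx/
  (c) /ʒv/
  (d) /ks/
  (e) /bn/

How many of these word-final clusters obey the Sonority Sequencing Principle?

1

(a) 6-4 → obeys
(b) 4-4-3 → violates
(c) 4-4 → violates
(d) 1-3 → violates
(e) 2-5 → violates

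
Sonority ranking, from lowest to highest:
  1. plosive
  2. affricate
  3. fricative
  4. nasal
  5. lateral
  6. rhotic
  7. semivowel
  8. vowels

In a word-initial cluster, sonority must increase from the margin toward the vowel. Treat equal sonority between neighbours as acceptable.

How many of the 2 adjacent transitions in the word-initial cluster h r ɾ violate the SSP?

0

/h/ — fricative, sonority 3.
/r/ — rhotic, sonority 6.
/ɾ/ — rhotic, sonority 6.
/h/→/r/: 3→6 (rises) — ok.
/r/→/ɾ/: 6→6 (plateau, allowed) — ok.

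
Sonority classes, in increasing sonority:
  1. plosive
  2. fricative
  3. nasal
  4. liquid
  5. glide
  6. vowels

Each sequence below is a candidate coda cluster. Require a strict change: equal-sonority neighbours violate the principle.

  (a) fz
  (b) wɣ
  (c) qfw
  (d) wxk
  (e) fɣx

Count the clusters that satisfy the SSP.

(a) 2-2 → violates
(b) 5-2 → obeys
(c) 1-2-5 → violates
(d) 5-2-1 → obeys
(e) 2-2-2 → violates

2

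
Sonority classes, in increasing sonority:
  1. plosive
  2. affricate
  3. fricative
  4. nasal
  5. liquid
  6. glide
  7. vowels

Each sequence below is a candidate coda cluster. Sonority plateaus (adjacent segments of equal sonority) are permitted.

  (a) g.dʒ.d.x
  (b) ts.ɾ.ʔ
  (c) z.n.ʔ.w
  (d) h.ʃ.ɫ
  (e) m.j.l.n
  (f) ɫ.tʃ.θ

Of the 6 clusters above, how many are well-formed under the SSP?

0

(a) g.dʒ.d.x: profile 1-2-1-3 — violates.
(b) ts.ɾ.ʔ: profile 2-5-1 — violates.
(c) z.n.ʔ.w: profile 3-4-1-6 — violates.
(d) h.ʃ.ɫ: profile 3-3-5 — violates.
(e) m.j.l.n: profile 4-6-5-4 — violates.
(f) ɫ.tʃ.θ: profile 5-2-3 — violates.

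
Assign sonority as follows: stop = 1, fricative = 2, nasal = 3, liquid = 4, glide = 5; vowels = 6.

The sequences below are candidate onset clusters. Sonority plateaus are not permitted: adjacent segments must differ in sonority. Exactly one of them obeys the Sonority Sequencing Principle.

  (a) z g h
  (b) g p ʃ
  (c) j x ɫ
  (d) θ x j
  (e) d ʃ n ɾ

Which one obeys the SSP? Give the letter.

e

(a) 2-1-2 → violates
(b) 1-1-2 → violates
(c) 5-2-4 → violates
(d) 2-2-5 → violates
(e) 1-2-3-4 → obeys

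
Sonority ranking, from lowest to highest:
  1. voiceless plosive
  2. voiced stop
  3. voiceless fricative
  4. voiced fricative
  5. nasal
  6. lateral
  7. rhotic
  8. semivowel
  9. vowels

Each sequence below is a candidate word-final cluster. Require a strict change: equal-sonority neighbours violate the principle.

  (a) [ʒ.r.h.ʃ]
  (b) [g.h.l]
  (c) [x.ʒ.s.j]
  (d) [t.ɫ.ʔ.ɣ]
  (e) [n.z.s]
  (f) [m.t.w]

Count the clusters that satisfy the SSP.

1

(a) [ʒ.r.h.ʃ]: profile 4-7-3-3 — violates.
(b) [g.h.l]: profile 2-3-6 — violates.
(c) [x.ʒ.s.j]: profile 3-4-3-8 — violates.
(d) [t.ɫ.ʔ.ɣ]: profile 1-6-1-4 — violates.
(e) [n.z.s]: profile 5-4-3 — obeys.
(f) [m.t.w]: profile 5-1-8 — violates.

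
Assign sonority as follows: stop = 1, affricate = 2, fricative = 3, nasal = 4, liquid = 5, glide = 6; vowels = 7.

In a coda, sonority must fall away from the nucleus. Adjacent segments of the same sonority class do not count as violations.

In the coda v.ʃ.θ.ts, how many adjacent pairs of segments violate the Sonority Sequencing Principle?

0

/v/ is a fricative (sonority 3).
/ʃ/ is a fricative (sonority 3).
/θ/ is a fricative (sonority 3).
/ts/ is an affricate (sonority 2).
/v/→/ʃ/: 3→3 (plateau, allowed) — ok.
/ʃ/→/θ/: 3→3 (plateau, allowed) — ok.
/θ/→/ts/: 3→2 (falls) — ok.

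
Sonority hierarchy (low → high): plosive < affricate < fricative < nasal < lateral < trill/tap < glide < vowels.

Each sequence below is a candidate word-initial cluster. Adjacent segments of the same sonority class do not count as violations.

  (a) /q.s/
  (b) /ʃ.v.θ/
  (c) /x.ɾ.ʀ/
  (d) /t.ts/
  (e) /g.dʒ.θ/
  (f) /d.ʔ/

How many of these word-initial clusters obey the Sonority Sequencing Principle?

6

(a) sonority 1-3: well-formed.
(b) sonority 3-3-3: well-formed.
(c) sonority 3-6-6: well-formed.
(d) sonority 1-2: well-formed.
(e) sonority 1-2-3: well-formed.
(f) sonority 1-1: well-formed.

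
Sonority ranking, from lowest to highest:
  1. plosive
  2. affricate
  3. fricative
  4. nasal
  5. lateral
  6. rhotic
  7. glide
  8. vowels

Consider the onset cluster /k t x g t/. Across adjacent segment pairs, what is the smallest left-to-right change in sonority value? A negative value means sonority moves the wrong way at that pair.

/k/ is a plosive (sonority 1).
/t/ is a plosive (sonority 1).
/x/ is a fricative (sonority 3).
/g/ is a plosive (sonority 1).
/t/ is a plosive (sonority 1).
/k/→/t/: change +0.
/t/→/x/: change +2.
/x/→/g/: change -2.
/g/→/t/: change +0.
Minimum = -2.

-2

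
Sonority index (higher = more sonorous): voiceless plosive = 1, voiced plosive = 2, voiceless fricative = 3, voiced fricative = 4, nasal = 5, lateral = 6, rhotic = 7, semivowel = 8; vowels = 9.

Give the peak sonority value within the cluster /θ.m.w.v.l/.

/θ/ — voiceless fricative, sonority 3.
/m/ — nasal, sonority 5.
/w/ — semivowel, sonority 8.
/v/ — voiced fricative, sonority 4.
/l/ — lateral, sonority 6.
The maximum is 8.

8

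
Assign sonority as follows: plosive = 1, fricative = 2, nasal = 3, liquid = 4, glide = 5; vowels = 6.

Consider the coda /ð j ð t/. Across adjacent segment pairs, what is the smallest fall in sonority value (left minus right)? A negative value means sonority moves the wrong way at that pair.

/ð/ is a fricative (sonority 2).
/j/ is a glide (sonority 5).
/ð/ is a fricative (sonority 2).
/t/ is a plosive (sonority 1).
/ð/→/j/: change -3.
/j/→/ð/: change +3.
/ð/→/t/: change +1.
Minimum = -3.

-3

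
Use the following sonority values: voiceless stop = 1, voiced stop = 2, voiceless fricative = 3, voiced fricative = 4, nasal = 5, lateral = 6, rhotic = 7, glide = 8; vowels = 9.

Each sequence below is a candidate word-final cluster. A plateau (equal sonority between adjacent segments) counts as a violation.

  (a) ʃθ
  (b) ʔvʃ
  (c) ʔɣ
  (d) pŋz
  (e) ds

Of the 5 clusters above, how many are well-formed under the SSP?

0

(a) ʃθ: profile 3-3 — violates.
(b) ʔvʃ: profile 1-4-3 — violates.
(c) ʔɣ: profile 1-4 — violates.
(d) pŋz: profile 1-5-4 — violates.
(e) ds: profile 2-3 — violates.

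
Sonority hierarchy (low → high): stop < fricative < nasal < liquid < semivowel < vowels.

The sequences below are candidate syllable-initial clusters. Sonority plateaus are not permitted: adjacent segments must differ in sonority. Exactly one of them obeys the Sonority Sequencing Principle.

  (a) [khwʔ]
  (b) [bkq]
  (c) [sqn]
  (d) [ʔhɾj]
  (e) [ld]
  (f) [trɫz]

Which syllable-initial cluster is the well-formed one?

d

(a) [khwʔ]: profile 1-2-5-1 — violates.
(b) [bkq]: profile 1-1-1 — violates.
(c) [sqn]: profile 2-1-3 — violates.
(d) [ʔhɾj]: profile 1-2-4-5 — obeys.
(e) [ld]: profile 4-1 — violates.
(f) [trɫz]: profile 1-4-4-2 — violates.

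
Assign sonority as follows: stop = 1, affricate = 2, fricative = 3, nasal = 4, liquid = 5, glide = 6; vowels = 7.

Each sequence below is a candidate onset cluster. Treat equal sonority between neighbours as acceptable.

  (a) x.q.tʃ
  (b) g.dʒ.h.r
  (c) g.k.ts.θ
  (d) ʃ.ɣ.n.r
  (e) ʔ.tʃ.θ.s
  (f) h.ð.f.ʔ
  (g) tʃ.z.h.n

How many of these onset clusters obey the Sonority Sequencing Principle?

5

(a) 3-1-2 → violates
(b) 1-2-3-5 → obeys
(c) 1-1-2-3 → obeys
(d) 3-3-4-5 → obeys
(e) 1-2-3-3 → obeys
(f) 3-3-3-1 → violates
(g) 2-3-3-4 → obeys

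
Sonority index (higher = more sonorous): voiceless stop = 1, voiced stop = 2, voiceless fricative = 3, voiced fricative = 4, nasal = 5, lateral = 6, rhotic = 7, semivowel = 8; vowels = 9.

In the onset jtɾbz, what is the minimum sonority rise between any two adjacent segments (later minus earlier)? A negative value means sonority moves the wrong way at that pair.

/j/ is a semivowel (sonority 8).
/t/ is a voiceless stop (sonority 1).
/ɾ/ is a rhotic (sonority 7).
/b/ is a voiced stop (sonority 2).
/z/ is a voiced fricative (sonority 4).
/j/→/t/: change -7.
/t/→/ɾ/: change +6.
/ɾ/→/b/: change -5.
/b/→/z/: change +2.
Minimum = -7.

-7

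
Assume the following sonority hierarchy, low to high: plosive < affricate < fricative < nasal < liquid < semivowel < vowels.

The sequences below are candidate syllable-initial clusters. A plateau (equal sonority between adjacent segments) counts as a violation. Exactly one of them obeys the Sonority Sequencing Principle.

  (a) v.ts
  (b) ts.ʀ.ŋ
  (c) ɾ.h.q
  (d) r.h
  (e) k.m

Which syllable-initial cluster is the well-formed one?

e

(a) 3-2 → violates
(b) 2-5-4 → violates
(c) 5-3-1 → violates
(d) 5-3 → violates
(e) 1-4 → obeys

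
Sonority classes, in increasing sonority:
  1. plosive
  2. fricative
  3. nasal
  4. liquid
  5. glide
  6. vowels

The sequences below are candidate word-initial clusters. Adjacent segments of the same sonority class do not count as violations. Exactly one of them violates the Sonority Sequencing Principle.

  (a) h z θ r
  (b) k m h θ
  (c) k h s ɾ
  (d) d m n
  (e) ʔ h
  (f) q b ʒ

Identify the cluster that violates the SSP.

(a) 2-2-2-4 → obeys
(b) 1-3-2-2 → violates
(c) 1-2-2-4 → obeys
(d) 1-3-3 → obeys
(e) 1-2 → obeys
(f) 1-1-2 → obeys

b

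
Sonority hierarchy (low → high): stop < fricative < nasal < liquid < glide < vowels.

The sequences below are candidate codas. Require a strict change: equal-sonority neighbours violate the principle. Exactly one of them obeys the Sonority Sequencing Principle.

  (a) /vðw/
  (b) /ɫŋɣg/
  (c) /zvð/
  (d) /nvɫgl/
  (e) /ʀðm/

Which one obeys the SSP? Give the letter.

b

(a) 2-2-5 → violates
(b) 4-3-2-1 → obeys
(c) 2-2-2 → violates
(d) 3-2-4-1-4 → violates
(e) 4-2-3 → violates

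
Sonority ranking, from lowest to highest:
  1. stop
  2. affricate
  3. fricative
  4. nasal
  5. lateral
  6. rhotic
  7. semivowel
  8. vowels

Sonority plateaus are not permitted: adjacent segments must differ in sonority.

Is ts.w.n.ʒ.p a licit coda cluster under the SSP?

/ts/ — affricate, sonority 2.
/w/ — semivowel, sonority 7.
/n/ — nasal, sonority 4.
/ʒ/ — fricative, sonority 3.
/p/ — stop, sonority 1.
The profile is 2-7-4-3-1. Between /ts/ (2) and /w/ (7) sonority does not fall, so the cluster violates the SSP.

no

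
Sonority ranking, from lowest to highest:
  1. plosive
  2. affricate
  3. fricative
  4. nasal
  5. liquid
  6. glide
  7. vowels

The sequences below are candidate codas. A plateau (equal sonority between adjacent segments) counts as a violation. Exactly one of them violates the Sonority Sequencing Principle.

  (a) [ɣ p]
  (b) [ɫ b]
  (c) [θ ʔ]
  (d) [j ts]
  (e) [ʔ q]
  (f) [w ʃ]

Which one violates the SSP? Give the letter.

e

(a) 3-1 → obeys
(b) 5-1 → obeys
(c) 3-1 → obeys
(d) 6-2 → obeys
(e) 1-1 → violates
(f) 6-3 → obeys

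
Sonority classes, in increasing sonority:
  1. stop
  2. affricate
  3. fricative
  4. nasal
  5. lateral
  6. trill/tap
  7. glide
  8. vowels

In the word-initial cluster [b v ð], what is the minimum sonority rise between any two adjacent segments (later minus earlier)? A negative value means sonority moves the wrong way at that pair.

0

/b/ — stop, sonority 1.
/v/ — fricative, sonority 3.
/ð/ — fricative, sonority 3.
/b/→/v/: change +2.
/v/→/ð/: change +0.
Minimum = 0.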